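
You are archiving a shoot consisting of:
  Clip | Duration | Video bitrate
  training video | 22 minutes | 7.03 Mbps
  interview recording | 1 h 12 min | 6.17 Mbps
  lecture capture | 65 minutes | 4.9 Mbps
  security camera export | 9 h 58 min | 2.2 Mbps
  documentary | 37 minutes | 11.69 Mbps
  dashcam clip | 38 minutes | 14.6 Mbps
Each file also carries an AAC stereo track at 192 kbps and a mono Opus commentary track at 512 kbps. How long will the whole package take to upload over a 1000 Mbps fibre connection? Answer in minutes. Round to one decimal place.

3.8 minutes

Audio total: 192 + 512 = 704 kbps = 0.704 Mbps.
training video: 7.734 Mbps × 1320 s = 10208.9 Mb
interview recording: 6.874 Mbps × 4320 s = 29695.7 Mb
lecture capture: 5.604 Mbps × 3900 s = 21855.6 Mb
security camera export: 2.904 Mbps × 35880 s = 104195.5 Mb
documentary: 12.394 Mbps × 2220 s = 27514.7 Mb
dashcam clip: 15.304 Mbps × 2280 s = 34893.1 Mb
Total: 228363.5 Mb = 28545.4 MB.
At 1000 Mbps: 228363.5 / 1000 = 228 s ≈ 3.81 minutes.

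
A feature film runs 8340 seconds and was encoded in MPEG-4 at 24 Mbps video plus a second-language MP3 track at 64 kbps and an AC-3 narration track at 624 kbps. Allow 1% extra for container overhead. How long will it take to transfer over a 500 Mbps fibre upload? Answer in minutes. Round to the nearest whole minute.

Audio total: 64 + 624 = 688 kbps = 0.688 Mbps.
Total bitrate: 24.688 Mbps.
File: 24.688 Mbps × 8340 s = 205897.9 Mb.
With 1% container overhead: ×1.01. → 207956.9 Mb.
At 500 Mbps: 207956.9 / 500 = 415.9 s ≈ 6.93 minutes.

7 minutes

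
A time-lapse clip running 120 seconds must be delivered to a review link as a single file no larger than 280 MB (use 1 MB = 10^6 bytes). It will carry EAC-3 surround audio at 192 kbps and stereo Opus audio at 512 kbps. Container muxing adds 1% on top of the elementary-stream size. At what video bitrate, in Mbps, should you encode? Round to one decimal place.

Budget: 280 MB = 2240.0 Mb.
Stream payload after overhead: 2240.0 / 1.01 = 2217.8 Mb.
Total bitrate budget: 2217.8 Mb / 120 s = 18.482 Mbps.
Audio total: 192 + 512 = 704 kbps = 0.704 Mbps.
Video: 18.482 − 0.704 = 17.778 Mbps.

17.8 Mbps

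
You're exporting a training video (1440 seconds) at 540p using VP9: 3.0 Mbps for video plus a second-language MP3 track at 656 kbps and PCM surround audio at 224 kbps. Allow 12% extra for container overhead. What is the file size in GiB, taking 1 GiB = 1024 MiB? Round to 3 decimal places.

0.728 GiB

Audio total: 656 + 224 = 880 kbps = 0.880 Mbps.
Total bitrate: 3.0 + 0.880 = 3.880 Mbps.
Stream data: 3.880 Mbps × 1440 s = 5587.2 Mb.
With 12% container overhead: ×1.12.
6,258 Mb = 782,208,000 bytes ÷ 1,073,741,824 = 0.7285 GiB.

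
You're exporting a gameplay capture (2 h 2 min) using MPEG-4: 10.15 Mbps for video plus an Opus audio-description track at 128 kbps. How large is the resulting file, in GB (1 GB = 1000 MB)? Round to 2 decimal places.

2 h 2 min = 122 min = 7320 s
Audio: 128 kbps = 0.128 Mbps.
Total bitrate: 10.15 + 0.128 = 10.278 Mbps.
Stream data: 10.278 Mbps × 7320 s = 75235.0 Mb.
75,235 Mb ÷ 8 = 9,404 MB → 9.404 GB.

9.40 GB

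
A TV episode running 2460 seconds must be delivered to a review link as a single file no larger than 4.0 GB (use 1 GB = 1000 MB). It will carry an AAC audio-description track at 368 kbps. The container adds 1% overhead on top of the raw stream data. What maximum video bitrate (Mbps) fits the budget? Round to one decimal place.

12.5 Mbps

Budget: 4.0 GB = 32000.0 Mb.
Stream payload after overhead: 32000.0 / 1.01 = 31683.2 Mb.
Total bitrate budget: 31683.2 Mb / 2460 s = 12.879 Mbps.
Audio: 368 kbps = 0.368 Mbps.
Video: 12.879 − 0.368 = 12.511 Mbps.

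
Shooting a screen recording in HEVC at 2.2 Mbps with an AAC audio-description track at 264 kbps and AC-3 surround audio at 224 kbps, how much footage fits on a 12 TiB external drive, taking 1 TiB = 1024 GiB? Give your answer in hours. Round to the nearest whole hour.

Audio total: 264 + 224 = 488 kbps = 0.488 Mbps.
Total bitrate: 2.2 + 0.488 = 2.688 Mbps.
Capacity: 12 TiB = 105,553,116 Mb.
Recording time: 105,553,116 / 2.688 = 39,268,272 s ≈ 10,908 hours.

10908 hours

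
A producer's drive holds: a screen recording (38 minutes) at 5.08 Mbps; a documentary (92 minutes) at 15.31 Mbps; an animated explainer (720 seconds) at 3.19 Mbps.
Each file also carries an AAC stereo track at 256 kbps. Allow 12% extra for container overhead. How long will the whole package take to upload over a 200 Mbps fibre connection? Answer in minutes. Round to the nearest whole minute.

9 minutes

Audio: 256 kbps = 0.256 Mbps.
screen recording: 5.336 Mbps × 2280 s × 1.12 = 13626.0 Mb
documentary: 15.566 Mbps × 5520 s × 1.12 = 96235.2 Mb
animated explainer: 3.446 Mbps × 720 s × 1.12 = 2778.9 Mb
Total: 112640.1 Mb = 14080.0 MB.
At 200 Mbps: 112640.1 / 200 = 563 s ≈ 9.39 minutes.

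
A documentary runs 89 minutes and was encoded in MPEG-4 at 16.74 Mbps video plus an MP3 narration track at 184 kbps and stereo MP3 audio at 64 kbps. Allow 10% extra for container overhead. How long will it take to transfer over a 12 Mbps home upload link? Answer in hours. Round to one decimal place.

89 min = 5340 s
Audio total: 184 + 64 = 248 kbps = 0.248 Mbps.
Total bitrate: 16.988 Mbps.
File: 16.988 Mbps × 5340 s = 90715.9 Mb.
With 10% container overhead: ×1.10. → 99787.5 Mb.
At 12 Mbps: 99787.5 / 12 = 8315.6 s ≈ 2.31 hours.

2.3 hours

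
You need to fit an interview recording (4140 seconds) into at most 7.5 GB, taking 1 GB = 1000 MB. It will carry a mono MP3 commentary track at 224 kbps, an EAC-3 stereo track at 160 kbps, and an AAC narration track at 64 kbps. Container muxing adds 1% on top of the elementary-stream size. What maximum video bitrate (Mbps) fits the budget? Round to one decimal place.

Budget: 7.5 GB = 60000.0 Mb.
Stream payload after overhead: 60000.0 / 1.01 = 59405.9 Mb.
Total bitrate budget: 59405.9 Mb / 4140 s = 14.349 Mbps.
Audio total: 224 + 160 + 64 = 448 kbps = 0.448 Mbps.
Video: 14.349 − 0.448 = 13.901 Mbps.

13.9 Mbps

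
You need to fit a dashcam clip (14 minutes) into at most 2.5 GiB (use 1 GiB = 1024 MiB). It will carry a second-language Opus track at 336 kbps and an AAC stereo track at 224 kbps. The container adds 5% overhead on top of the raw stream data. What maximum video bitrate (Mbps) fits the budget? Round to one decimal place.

23.8 Mbps

Budget: 2.5 GiB = 21474.8 Mb.
Stream payload after overhead: 21474.8 / 1.05 = 20452.2 Mb.
14 min = 840 s
Total bitrate budget: 20452.2 Mb / 840 s = 24.348 Mbps.
Audio total: 336 + 224 = 560 kbps = 0.560 Mbps.
Video: 24.348 − 0.560 = 23.788 Mbps.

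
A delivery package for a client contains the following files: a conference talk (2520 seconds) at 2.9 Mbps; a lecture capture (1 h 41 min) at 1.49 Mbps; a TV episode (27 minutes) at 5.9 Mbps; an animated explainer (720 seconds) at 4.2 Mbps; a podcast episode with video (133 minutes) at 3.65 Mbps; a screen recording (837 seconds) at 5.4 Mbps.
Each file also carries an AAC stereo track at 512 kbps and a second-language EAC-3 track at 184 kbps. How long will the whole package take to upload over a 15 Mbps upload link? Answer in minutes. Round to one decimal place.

84.8 minutes

Audio total: 512 + 184 = 696 kbps = 0.696 Mbps.
conference talk: 3.596 Mbps × 2520 s = 9061.9 Mb
lecture capture: 2.186 Mbps × 6060 s = 13247.2 Mb
TV episode: 6.596 Mbps × 1620 s = 10685.5 Mb
animated explainer: 4.896 Mbps × 720 s = 3525.1 Mb
podcast episode with video: 4.346 Mbps × 7980 s = 34681.1 Mb
screen recording: 6.096 Mbps × 837 s = 5102.4 Mb
Total: 76303.2 Mb = 9537.9 MB.
At 15 Mbps: 76303.2 / 15 = 5087 s ≈ 84.8 minutes.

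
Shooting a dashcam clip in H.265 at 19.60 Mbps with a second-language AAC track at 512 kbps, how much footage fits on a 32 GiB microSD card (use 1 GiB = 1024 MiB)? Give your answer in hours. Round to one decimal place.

3.8 hours

Audio: 512 kbps = 0.512 Mbps.
Total bitrate: 19.60 + 0.512 = 20.112 Mbps.
Capacity: 32 GiB = 274,878 Mb.
Recording time: 274,878 / 20.112 = 13,667 s ≈ 3.80 hours.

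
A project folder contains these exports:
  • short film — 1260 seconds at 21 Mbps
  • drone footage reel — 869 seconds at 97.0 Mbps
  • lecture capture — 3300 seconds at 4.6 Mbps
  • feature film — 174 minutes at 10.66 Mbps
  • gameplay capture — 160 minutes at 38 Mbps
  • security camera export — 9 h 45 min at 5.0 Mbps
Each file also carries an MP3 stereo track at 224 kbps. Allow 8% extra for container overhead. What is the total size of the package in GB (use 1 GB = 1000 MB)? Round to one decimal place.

106.8 GB

Audio: 224 kbps = 0.224 Mbps.
short film: 21.224 Mbps × 1260 s × 1.08 = 28881.6 Mb
drone footage reel: 97.224 Mbps × 869 s × 1.08 = 91246.7 Mb
lecture capture: 4.824 Mbps × 3300 s × 1.08 = 17192.7 Mb
feature film: 10.884 Mbps × 10440 s × 1.08 = 122719.3 Mb
gameplay capture: 38.224 Mbps × 9600 s × 1.08 = 396306.4 Mb
security camera export: 5.224 Mbps × 35100 s × 1.08 = 198031.4 Mb
Total: 854378.1 Mb = 106797.3 MB.
= 106.8 GB.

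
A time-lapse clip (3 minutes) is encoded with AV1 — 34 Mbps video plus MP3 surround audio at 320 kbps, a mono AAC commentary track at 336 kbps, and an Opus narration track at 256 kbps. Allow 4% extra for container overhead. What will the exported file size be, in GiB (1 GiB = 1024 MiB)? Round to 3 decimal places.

3 min = 180 s
Audio total: 320 + 336 + 256 = 912 kbps = 0.912 Mbps.
Total bitrate: 34 + 0.912 = 34.912 Mbps.
Stream data: 34.912 Mbps × 180 s = 6284.2 Mb.
With 4% container overhead: ×1.04.
6,536 Mb = 816,940,800 bytes ÷ 1,073,741,824 = 0.7608 GiB.

0.761 GiB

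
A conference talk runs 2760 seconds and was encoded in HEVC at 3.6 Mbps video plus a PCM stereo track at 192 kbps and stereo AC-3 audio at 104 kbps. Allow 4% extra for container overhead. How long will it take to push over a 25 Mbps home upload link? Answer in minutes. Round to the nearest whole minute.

7 minutes

Audio total: 192 + 104 = 296 kbps = 0.296 Mbps.
Total bitrate: 3.896 Mbps.
File: 3.896 Mbps × 2760 s = 10753.0 Mb.
With 4% container overhead: ×1.04. → 11183.1 Mb.
At 25 Mbps: 11183.1 / 25 = 447.3 s ≈ 7.46 minutes.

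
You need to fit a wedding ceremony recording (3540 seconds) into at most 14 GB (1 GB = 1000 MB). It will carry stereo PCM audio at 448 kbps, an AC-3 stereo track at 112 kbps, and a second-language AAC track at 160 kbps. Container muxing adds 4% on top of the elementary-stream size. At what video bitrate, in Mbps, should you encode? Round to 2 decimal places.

29.70 Mbps

Budget: 14 GB = 112000.0 Mb.
Stream payload after overhead: 112000.0 / 1.04 = 107692.3 Mb.
Total bitrate budget: 107692.3 Mb / 3540 s = 30.422 Mbps.
Audio total: 448 + 112 + 160 = 720 kbps = 0.720 Mbps.
Video: 30.422 − 0.720 = 29.702 Mbps.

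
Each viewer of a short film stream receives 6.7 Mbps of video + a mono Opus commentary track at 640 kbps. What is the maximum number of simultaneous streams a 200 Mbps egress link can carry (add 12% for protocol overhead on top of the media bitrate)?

24

Audio: 640 kbps = 0.640 Mbps.
Per-viewer media rate: 7.340 Mbps.
On the wire with 12% overhead: 8.221 Mbps.
200 Mbps = 200.0 Mbps; 200.0 / 8.221 = 24.33 → 24 viewers.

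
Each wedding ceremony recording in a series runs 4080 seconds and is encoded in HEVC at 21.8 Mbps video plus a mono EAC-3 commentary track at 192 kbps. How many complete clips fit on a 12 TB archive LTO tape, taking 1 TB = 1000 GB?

1069

Audio: 192 kbps = 0.192 Mbps.
Total bitrate: 21.992 Mbps.
Per item: 21.992 Mbps × 4080 s = 89,727 Mb = 11,216 MB.
Capacity: 12 TB = 96,000,000 Mb; 1069.91 items → 1069 complete.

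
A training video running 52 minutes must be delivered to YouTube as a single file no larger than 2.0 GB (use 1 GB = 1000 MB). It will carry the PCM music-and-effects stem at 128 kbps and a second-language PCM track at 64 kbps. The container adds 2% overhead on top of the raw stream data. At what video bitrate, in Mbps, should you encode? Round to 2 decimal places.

4.84 Mbps

Budget: 2.0 GB = 16000.0 Mb.
Stream payload after overhead: 16000.0 / 1.02 = 15686.3 Mb.
52 min = 3120 s
Total bitrate budget: 15686.3 Mb / 3120 s = 5.028 Mbps.
Audio total: 128 + 64 = 192 kbps = 0.192 Mbps.
Video: 5.028 − 0.192 = 4.836 Mbps.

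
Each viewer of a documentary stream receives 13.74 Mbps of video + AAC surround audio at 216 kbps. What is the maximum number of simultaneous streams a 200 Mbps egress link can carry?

14

Audio: 216 kbps = 0.216 Mbps.
Per-viewer media rate: 13.956 Mbps.
200 Mbps = 200.0 Mbps; 200.0 / 13.956 = 14.33 → 14 viewers.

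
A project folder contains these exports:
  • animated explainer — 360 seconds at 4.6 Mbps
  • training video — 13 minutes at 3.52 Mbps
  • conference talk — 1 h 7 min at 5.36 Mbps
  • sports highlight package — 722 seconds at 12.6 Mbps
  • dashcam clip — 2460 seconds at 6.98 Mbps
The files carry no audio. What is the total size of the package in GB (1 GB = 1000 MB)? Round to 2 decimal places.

animated explainer: 4.600 Mbps × 360 s = 1656.0 Mb
training video: 3.520 Mbps × 780 s = 2745.6 Mb
conference talk: 5.360 Mbps × 4020 s = 21547.2 Mb
sports highlight package: 12.600 Mbps × 722 s = 9097.2 Mb
dashcam clip: 6.980 Mbps × 2460 s = 17170.8 Mb
Total: 52216.8 Mb = 6527.1 MB.
= 6.527 GB.

6.53 GB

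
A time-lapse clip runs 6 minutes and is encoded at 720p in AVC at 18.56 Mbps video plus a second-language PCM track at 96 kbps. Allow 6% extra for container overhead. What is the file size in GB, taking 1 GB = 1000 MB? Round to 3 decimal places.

0.890 GB

6 min = 360 s
Audio: 96 kbps = 0.096 Mbps.
Total bitrate: 18.56 + 0.096 = 18.656 Mbps.
Stream data: 18.656 Mbps × 360 s = 6716.2 Mb.
With 6% container overhead: ×1.06.
7,119 Mb ÷ 8 = 889.9 MB → 0.8899 GB.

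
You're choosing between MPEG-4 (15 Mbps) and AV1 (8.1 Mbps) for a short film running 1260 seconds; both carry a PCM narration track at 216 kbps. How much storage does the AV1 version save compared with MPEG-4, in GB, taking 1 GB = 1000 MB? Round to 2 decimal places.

Audio: 216 kbps = 0.216 Mbps.
MPEG-4: 15.216 Mbps × 1260 s = 19172.2 Mb = 2.397 GB.
AV1: 8.316 Mbps × 1260 s = 10478.2 Mb = 1.310 GB.
Saving: 2.397 − 1.310 = 1.087 GB.

1.09 GB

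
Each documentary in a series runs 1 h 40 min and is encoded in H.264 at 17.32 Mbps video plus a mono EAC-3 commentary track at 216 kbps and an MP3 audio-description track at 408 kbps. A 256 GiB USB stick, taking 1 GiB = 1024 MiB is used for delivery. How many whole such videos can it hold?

1 h 40 min = 100 min = 6000 s
Audio total: 216 + 408 = 624 kbps = 0.624 Mbps.
Total bitrate: 17.944 Mbps.
Per item: 17.944 Mbps × 6000 s = 107,664 Mb = 13,458 MB.
Capacity: 256 GiB = 2,199,023 Mb; 20.42 items → 20 complete.

20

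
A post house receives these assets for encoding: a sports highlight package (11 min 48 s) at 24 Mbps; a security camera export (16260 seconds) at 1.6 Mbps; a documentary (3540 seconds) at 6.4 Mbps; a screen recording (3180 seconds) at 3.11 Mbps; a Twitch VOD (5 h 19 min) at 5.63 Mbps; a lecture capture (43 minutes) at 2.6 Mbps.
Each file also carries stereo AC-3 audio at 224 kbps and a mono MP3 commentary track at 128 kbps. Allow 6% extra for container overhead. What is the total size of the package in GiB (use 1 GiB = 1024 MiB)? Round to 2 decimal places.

25.42 GiB

Audio total: 224 + 128 = 352 kbps = 0.352 Mbps.
sports highlight package: 24.352 Mbps × 708 s × 1.06 = 18275.7 Mb
security camera export: 1.952 Mbps × 16260 s × 1.06 = 33643.9 Mb
documentary: 6.752 Mbps × 3540 s × 1.06 = 25336.2 Mb
screen recording: 3.462 Mbps × 3180 s × 1.06 = 11669.7 Mb
Twitch VOD: 5.982 Mbps × 19140 s × 1.06 = 121365.2 Mb
lecture capture: 2.952 Mbps × 2580 s × 1.06 = 8073.1 Mb
Total: 218363.8 Mb = 27295.5 MB.
= 25.42 GiB.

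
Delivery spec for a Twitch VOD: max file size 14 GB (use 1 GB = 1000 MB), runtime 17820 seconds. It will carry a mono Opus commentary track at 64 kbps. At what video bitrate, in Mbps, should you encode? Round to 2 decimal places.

Budget: 14 GB = 112000.0 Mb.
Total bitrate budget: 112000.0 Mb / 17820 s = 6.285 Mbps.
Audio: 64 kbps = 0.064 Mbps.
Video: 6.285 − 0.064 = 6.221 Mbps.

6.22 Mbps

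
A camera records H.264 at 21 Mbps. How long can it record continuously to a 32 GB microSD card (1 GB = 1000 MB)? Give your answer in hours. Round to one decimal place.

Capacity: 32 GB = 256,000 Mb.
Recording time: 256,000 / 21.000 = 12,190 s ≈ 3.39 hours.

3.4 hours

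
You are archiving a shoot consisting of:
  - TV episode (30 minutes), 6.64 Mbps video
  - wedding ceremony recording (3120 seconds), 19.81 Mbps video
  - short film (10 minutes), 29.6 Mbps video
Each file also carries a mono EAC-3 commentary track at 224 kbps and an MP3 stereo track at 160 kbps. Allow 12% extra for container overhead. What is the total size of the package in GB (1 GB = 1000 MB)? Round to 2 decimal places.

13.11 GB

Audio total: 224 + 160 = 384 kbps = 0.384 Mbps.
TV episode: 7.024 Mbps × 1800 s × 1.12 = 14160.4 Mb
wedding ceremony recording: 20.194 Mbps × 3120 s × 1.12 = 70565.9 Mb
short film: 29.984 Mbps × 600 s × 1.12 = 20149.2 Mb
Total: 104875.5 Mb = 13109.4 MB.
= 13.11 GB.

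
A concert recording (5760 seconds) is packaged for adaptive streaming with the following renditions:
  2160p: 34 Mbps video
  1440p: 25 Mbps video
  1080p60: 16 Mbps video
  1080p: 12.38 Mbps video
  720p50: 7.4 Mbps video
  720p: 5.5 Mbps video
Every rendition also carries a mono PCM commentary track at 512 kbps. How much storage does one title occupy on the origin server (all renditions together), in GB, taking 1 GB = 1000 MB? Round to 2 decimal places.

74.41 GB

Audio: 512 kbps = 0.512 Mbps.
Sum of rendition bitrates: (34+0.512) + (25+0.512) + (16+0.512) + (12.38+0.512) + (7.4+0.512) + (5.5+0.512) = 103.352 Mbps.
× 5760 s = 595,308 Mb = 74,413 MB = 74.41 GB.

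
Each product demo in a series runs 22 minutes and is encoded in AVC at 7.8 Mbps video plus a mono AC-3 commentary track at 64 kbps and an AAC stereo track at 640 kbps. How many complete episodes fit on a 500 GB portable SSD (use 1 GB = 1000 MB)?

356

22 min = 1320 s
Audio total: 64 + 640 = 704 kbps = 0.704 Mbps.
Total bitrate: 8.504 Mbps.
Per item: 8.504 Mbps × 1320 s = 11,225 Mb = 1,403 MB.
Capacity: 500 GB = 4,000,000 Mb; 356.34 items → 356 complete.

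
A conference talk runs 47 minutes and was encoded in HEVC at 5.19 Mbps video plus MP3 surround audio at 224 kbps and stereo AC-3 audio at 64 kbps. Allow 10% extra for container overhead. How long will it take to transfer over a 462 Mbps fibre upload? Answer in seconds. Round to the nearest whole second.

37 seconds

47 min = 2820 s
Audio total: 224 + 64 = 288 kbps = 0.288 Mbps.
Total bitrate: 5.478 Mbps.
File: 5.478 Mbps × 2820 s = 15448.0 Mb.
With 10% container overhead: ×1.10. → 16992.8 Mb.
At 462 Mbps: 16992.8 / 462 = 36.8 s ≈ 36.8 seconds.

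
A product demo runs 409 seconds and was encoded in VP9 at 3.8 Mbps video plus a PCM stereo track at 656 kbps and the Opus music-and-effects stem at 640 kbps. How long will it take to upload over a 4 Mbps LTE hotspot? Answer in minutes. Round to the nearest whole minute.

9 minutes

Audio total: 656 + 640 = 1296 kbps = 1.296 Mbps.
Total bitrate: 5.096 Mbps.
File: 5.096 Mbps × 409 s = 2084.3 Mb.
At 4 Mbps: 2084.3 / 4 = 521.1 s ≈ 8.68 minutes.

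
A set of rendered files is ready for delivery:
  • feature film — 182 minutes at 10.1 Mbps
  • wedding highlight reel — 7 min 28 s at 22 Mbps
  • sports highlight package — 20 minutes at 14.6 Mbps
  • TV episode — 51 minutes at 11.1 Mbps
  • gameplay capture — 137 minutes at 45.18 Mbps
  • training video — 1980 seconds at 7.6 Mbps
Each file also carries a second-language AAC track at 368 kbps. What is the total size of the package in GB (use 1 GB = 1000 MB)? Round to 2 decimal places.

70.95 GB

Audio: 368 kbps = 0.368 Mbps.
feature film: 10.468 Mbps × 10920 s = 114310.6 Mb
wedding highlight reel: 22.368 Mbps × 448 s = 10020.9 Mb
sports highlight package: 14.968 Mbps × 1200 s = 17961.6 Mb
TV episode: 11.468 Mbps × 3060 s = 35092.1 Mb
gameplay capture: 45.548 Mbps × 8220 s = 374404.6 Mb
training video: 7.968 Mbps × 1980 s = 15776.6 Mb
Total: 567566.3 Mb = 70945.8 MB.
= 70.95 GB.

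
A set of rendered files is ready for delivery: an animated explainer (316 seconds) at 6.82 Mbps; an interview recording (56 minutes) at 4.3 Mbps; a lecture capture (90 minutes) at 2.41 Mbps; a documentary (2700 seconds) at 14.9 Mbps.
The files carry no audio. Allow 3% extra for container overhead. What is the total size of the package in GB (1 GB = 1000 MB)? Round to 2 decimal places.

animated explainer: 6.820 Mbps × 316 s × 1.03 = 2219.8 Mb
interview recording: 4.300 Mbps × 3360 s × 1.03 = 14881.4 Mb
lecture capture: 2.410 Mbps × 5400 s × 1.03 = 13404.4 Mb
documentary: 14.900 Mbps × 2700 s × 1.03 = 41436.9 Mb
Total: 71942.5 Mb = 8992.8 MB.
= 8.993 GB.

8.99 GB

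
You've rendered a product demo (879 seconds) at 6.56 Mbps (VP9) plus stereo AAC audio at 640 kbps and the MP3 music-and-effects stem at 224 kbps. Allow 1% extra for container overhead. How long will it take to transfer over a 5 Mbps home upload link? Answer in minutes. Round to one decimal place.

22.0 minutes

Audio total: 640 + 224 = 864 kbps = 0.864 Mbps.
Total bitrate: 7.424 Mbps.
File: 7.424 Mbps × 879 s = 6525.7 Mb.
With 1% container overhead: ×1.01. → 6591.0 Mb.
At 5 Mbps: 6591.0 / 5 = 1318.2 s ≈ 22 minutes.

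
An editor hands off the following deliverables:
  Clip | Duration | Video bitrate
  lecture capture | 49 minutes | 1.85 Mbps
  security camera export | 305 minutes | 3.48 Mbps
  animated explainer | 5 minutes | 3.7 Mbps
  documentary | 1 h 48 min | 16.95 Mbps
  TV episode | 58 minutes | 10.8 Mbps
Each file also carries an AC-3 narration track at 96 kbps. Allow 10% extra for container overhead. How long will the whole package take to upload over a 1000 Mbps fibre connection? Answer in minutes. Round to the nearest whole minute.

Audio: 96 kbps = 0.096 Mbps.
lecture capture: 1.946 Mbps × 2940 s × 1.10 = 6293.4 Mb
security camera export: 3.576 Mbps × 18300 s × 1.10 = 71984.9 Mb
animated explainer: 3.796 Mbps × 300 s × 1.10 = 1252.7 Mb
documentary: 17.046 Mbps × 6480 s × 1.10 = 121503.9 Mb
TV episode: 10.896 Mbps × 3480 s × 1.10 = 41709.9 Mb
Total: 242744.7 Mb = 30343.1 MB.
At 1000 Mbps: 242744.7 / 1000 = 243 s ≈ 4.05 minutes.

4 minutes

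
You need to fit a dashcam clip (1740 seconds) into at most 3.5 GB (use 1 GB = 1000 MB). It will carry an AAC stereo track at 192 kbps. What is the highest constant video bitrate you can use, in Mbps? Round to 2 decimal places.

15.90 Mbps

Budget: 3.5 GB = 28000.0 Mb.
Total bitrate budget: 28000.0 Mb / 1740 s = 16.092 Mbps.
Audio: 192 kbps = 0.192 Mbps.
Video: 16.092 − 0.192 = 15.900 Mbps.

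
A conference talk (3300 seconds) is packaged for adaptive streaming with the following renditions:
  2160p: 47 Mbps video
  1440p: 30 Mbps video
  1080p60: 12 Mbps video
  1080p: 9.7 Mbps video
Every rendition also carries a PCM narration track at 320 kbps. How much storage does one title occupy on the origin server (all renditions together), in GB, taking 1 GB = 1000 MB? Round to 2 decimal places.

41.24 GB

Audio: 320 kbps = 0.320 Mbps.
Sum of rendition bitrates: (47+0.320) + (30+0.320) + (12+0.320) + (9.7+0.320) = 99.980 Mbps.
× 3300 s = 329,934 Mb = 41,242 MB = 41.24 GB.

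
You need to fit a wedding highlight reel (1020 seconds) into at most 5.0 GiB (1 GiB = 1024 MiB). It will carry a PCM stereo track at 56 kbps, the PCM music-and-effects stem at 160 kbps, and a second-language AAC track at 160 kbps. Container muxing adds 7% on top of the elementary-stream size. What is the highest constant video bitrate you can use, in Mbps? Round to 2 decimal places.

Budget: 5.0 GiB = 42949.7 Mb.
Stream payload after overhead: 42949.7 / 1.07 = 40139.9 Mb.
Total bitrate budget: 40139.9 Mb / 1020 s = 39.353 Mbps.
Audio total: 56 + 160 + 160 = 376 kbps = 0.376 Mbps.
Video: 39.353 − 0.376 = 38.977 Mbps.

38.98 Mbps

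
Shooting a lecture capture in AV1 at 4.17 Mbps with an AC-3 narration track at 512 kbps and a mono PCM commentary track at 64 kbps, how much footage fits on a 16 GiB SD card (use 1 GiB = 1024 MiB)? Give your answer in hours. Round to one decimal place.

Audio total: 512 + 64 = 576 kbps = 0.576 Mbps.
Total bitrate: 4.17 + 0.576 = 4.746 Mbps.
Capacity: 16 GiB = 137,439 Mb.
Recording time: 137,439 / 4.746 = 28,959 s ≈ 8.04 hours.

8.0 hours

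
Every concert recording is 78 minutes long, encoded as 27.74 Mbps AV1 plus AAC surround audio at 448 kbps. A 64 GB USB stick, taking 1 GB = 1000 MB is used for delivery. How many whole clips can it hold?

3

78 min = 4680 s
Audio: 448 kbps = 0.448 Mbps.
Total bitrate: 28.188 Mbps.
Per item: 28.188 Mbps × 4680 s = 131,920 Mb = 16,490 MB.
Capacity: 64 GB = 512,000 Mb; 3.88 items → 3 complete.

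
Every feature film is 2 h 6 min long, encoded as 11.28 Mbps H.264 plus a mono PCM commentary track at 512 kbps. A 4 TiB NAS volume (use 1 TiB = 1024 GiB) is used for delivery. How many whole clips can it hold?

394

2 h 6 min = 126 min = 7560 s
Audio: 512 kbps = 0.512 Mbps.
Total bitrate: 11.792 Mbps.
Per item: 11.792 Mbps × 7560 s = 89,148 Mb = 11,143 MB.
Capacity: 4 TiB = 35,184,372 Mb; 394.68 items → 394 complete.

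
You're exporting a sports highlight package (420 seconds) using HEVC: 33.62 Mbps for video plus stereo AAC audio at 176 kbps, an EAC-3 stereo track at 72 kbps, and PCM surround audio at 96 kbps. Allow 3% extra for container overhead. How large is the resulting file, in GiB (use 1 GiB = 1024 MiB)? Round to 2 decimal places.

1.71 GiB

Audio total: 176 + 72 + 96 = 344 kbps = 0.344 Mbps.
Total bitrate: 33.62 + 0.344 = 33.964 Mbps.
Stream data: 33.964 Mbps × 420 s = 14264.9 Mb.
With 3% container overhead: ×1.03.
14,693 Mb = 1,836,603,300 bytes ÷ 1,073,741,824 = 1.710 GiB.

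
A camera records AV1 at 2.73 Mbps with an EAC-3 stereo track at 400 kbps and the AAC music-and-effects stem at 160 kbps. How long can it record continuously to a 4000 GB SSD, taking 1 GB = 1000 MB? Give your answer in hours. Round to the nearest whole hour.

2702 hours

Audio total: 400 + 160 = 560 kbps = 0.560 Mbps.
Total bitrate: 2.73 + 0.560 = 3.290 Mbps.
Capacity: 4000 GB = 32,000,000 Mb.
Recording time: 32,000,000 / 3.290 = 9,726,444 s ≈ 2,702 hours.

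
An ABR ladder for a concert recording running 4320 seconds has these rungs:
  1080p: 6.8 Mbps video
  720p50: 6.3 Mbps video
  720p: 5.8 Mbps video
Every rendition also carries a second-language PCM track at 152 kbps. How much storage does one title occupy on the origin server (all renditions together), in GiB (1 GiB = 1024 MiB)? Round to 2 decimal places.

Audio: 152 kbps = 0.152 Mbps.
Sum of rendition bitrates: (6.8+0.152) + (6.3+0.152) + (5.8+0.152) = 19.356 Mbps.
× 4320 s = 83,618 Mb = 10,452 MB = 9.734 GiB.

9.73 GiB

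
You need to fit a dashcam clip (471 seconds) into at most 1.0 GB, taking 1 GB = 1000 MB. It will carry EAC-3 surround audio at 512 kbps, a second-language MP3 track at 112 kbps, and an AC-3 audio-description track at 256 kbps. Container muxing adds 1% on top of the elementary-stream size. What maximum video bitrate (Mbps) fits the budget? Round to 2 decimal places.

Budget: 1.0 GB = 8000.0 Mb.
Stream payload after overhead: 8000.0 / 1.01 = 7920.8 Mb.
Total bitrate budget: 7920.8 Mb / 471 s = 16.817 Mbps.
Audio total: 512 + 112 + 256 = 880 kbps = 0.880 Mbps.
Video: 16.817 − 0.880 = 15.937 Mbps.

15.94 Mbps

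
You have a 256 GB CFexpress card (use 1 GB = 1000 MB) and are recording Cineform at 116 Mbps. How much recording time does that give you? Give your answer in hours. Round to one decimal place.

Capacity: 256 GB = 2,048,000 Mb.
Recording time: 2,048,000 / 116.000 = 17,655 s ≈ 4.90 hours.

4.9 hours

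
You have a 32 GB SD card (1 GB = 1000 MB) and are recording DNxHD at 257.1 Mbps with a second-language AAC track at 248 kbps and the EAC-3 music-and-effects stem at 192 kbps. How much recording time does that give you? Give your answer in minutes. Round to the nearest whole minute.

Audio total: 248 + 192 = 440 kbps = 0.440 Mbps.
Total bitrate: 257.1 + 0.440 = 257.540 Mbps.
Capacity: 32 GB = 256,000 Mb.
Recording time: 256,000 / 257.540 = 994.0 s ≈ 16.6 minutes.

17 minutes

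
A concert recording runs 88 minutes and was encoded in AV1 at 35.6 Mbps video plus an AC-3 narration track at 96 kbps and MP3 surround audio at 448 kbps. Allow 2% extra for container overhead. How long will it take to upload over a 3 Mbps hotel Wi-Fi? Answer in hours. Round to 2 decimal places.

18.02 hours

88 min = 5280 s
Audio total: 96 + 448 = 544 kbps = 0.544 Mbps.
Total bitrate: 36.144 Mbps.
File: 36.144 Mbps × 5280 s = 190840.3 Mb.
With 2% container overhead: ×1.02. → 194657.1 Mb.
At 3 Mbps: 194657.1 / 3 = 64885.7 s ≈ 18 hours.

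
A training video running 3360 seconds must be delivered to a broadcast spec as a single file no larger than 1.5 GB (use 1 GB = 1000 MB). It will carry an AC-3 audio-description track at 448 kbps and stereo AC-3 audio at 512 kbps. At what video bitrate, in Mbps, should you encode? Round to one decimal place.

Budget: 1.5 GB = 12000.0 Mb.
Total bitrate budget: 12000.0 Mb / 3360 s = 3.571 Mbps.
Audio total: 448 + 512 = 960 kbps = 0.960 Mbps.
Video: 3.571 − 0.960 = 2.611 Mbps.

2.6 Mbps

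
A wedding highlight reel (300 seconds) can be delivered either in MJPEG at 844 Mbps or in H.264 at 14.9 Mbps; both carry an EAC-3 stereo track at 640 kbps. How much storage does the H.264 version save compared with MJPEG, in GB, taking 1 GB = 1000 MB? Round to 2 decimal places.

Audio: 640 kbps = 0.640 Mbps.
MJPEG: 844.640 Mbps × 300 s = 253392.0 Mb = 31.674 GB.
H.264: 15.540 Mbps × 300 s = 4662.0 Mb = 0.583 GB.
Saving: 31.674 − 0.583 = 31.091 GB.

31.09 GB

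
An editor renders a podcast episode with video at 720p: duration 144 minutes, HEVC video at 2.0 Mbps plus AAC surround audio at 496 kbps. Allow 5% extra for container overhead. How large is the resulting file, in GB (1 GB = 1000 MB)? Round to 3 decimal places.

144 min = 8640 s
Audio: 496 kbps = 0.496 Mbps.
Total bitrate: 2.0 + 0.496 = 2.496 Mbps.
Stream data: 2.496 Mbps × 8640 s = 21565.4 Mb.
With 5% container overhead: ×1.05.
22,644 Mb ÷ 8 = 2,830 MB → 2.830 GB.

2.830 GB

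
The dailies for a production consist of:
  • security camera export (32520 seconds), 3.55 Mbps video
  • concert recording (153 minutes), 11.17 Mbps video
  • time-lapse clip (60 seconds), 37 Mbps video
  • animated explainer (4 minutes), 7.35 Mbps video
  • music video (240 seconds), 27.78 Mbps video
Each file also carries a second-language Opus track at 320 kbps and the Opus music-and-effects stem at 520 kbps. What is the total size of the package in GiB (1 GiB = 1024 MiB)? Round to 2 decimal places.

Audio total: 320 + 520 = 840 kbps = 0.840 Mbps.
security camera export: 4.390 Mbps × 32520 s = 142762.8 Mb
concert recording: 12.010 Mbps × 9180 s = 110251.8 Mb
time-lapse clip: 37.840 Mbps × 60 s = 2270.4 Mb
animated explainer: 8.190 Mbps × 240 s = 1965.6 Mb
music video: 28.620 Mbps × 240 s = 6868.8 Mb
Total: 264119.4 Mb = 33014.9 MB.
= 30.75 GiB.

30.75 GiB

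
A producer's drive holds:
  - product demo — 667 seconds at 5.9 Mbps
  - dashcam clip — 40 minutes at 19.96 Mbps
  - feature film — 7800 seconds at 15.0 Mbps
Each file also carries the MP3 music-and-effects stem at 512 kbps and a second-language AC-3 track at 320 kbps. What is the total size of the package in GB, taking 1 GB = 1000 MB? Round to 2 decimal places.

22.24 GB

Audio total: 512 + 320 = 832 kbps = 0.832 Mbps.
product demo: 6.732 Mbps × 667 s = 4490.2 Mb
dashcam clip: 20.792 Mbps × 2400 s = 49900.8 Mb
feature film: 15.832 Mbps × 7800 s = 123489.6 Mb
Total: 177880.6 Mb = 22235.1 MB.
= 22.24 GB.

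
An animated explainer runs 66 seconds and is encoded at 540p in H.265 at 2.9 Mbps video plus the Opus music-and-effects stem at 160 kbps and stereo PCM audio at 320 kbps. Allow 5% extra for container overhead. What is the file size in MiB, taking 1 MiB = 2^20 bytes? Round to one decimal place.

Audio total: 160 + 320 = 480 kbps = 0.480 Mbps.
Total bitrate: 2.9 + 0.480 = 3.380 Mbps.
Stream data: 3.380 Mbps × 66 s = 223.1 Mb.
With 5% container overhead: ×1.05.
234.2 Mb = 29,279,250 bytes ÷ 1,048,576 = 27.92 MiB.

27.9 MiB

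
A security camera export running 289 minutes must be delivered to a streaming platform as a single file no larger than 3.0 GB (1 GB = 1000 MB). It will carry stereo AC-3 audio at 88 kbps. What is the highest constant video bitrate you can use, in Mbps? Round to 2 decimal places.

Budget: 3.0 GB = 24000.0 Mb.
289 min = 17340 s
Total bitrate budget: 24000.0 Mb / 17340 s = 1.384 Mbps.
Audio: 88 kbps = 0.088 Mbps.
Video: 1.384 − 0.088 = 1.296 Mbps.

1.30 Mbps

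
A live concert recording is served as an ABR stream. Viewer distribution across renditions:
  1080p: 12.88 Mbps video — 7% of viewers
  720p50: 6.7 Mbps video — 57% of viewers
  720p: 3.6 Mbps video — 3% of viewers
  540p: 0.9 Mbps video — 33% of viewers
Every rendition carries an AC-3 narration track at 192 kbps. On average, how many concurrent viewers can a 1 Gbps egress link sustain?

Audio: 192 kbps = 0.192 Mbps.
Average per-viewer bitrate: 0.07×13.072 + 0.57×6.892 + 0.03×3.792 + 0.33×1.092 = 5.318 Mbps.
1 Gbps = 1,000 Mbps; 1,000 / 5.318 = 188.05 → 188.

188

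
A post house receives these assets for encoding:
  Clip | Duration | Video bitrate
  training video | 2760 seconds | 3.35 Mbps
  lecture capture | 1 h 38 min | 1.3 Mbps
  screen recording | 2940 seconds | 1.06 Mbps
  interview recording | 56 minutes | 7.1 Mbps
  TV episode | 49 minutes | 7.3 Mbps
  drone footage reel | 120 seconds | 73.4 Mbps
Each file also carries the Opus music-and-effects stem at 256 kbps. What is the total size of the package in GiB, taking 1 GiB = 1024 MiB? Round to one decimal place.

Audio: 256 kbps = 0.256 Mbps.
training video: 3.606 Mbps × 2760 s = 9952.6 Mb
lecture capture: 1.556 Mbps × 5880 s = 9149.3 Mb
screen recording: 1.316 Mbps × 2940 s = 3869.0 Mb
interview recording: 7.356 Mbps × 3360 s = 24716.2 Mb
TV episode: 7.556 Mbps × 2940 s = 22214.6 Mb
drone footage reel: 73.656 Mbps × 120 s = 8838.7 Mb
Total: 78740.4 Mb = 9842.5 MB.
= 9.167 GiB.

9.2 GiB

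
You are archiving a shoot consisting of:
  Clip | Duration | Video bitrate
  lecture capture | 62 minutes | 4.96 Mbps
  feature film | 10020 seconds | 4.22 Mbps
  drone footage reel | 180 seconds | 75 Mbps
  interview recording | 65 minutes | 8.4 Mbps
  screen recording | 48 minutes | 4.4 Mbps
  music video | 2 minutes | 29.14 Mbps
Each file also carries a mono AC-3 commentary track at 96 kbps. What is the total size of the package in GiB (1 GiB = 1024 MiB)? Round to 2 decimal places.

Audio: 96 kbps = 0.096 Mbps.
lecture capture: 5.056 Mbps × 3720 s = 18808.3 Mb
feature film: 4.316 Mbps × 10020 s = 43246.3 Mb
drone footage reel: 75.096 Mbps × 180 s = 13517.3 Mb
interview recording: 8.496 Mbps × 3900 s = 33134.4 Mb
screen recording: 4.496 Mbps × 2880 s = 12948.5 Mb
music video: 29.236 Mbps × 120 s = 3508.3 Mb
Total: 125163.1 Mb = 15645.4 MB.
= 14.57 GiB.

14.57 GiB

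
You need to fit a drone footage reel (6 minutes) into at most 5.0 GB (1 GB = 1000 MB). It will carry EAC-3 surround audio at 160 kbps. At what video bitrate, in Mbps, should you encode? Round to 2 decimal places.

Budget: 5.0 GB = 40000.0 Mb.
6 min = 360 s
Total bitrate budget: 40000.0 Mb / 360 s = 111.111 Mbps.
Audio: 160 kbps = 0.160 Mbps.
Video: 111.111 − 0.160 = 110.951 Mbps.

110.95 Mbps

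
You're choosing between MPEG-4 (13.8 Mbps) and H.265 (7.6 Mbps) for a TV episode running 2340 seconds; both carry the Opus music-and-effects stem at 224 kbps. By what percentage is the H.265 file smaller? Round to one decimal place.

44.2%

Audio: 224 kbps = 0.224 Mbps.
MPEG-4: 14.024 Mbps × 2340 s = 32816.2 Mb = 4.102 GB.
H.265: 7.824 Mbps × 2340 s = 18308.2 Mb = 2.289 GB.
Reduction: (1 − 2.289/4.102) × 100 = 44.21%.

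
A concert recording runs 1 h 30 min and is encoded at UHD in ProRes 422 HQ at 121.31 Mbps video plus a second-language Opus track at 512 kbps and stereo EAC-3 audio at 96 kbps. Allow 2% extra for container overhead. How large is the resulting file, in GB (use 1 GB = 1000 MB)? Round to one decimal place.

1 h 30 min = 90 min = 5400 s
Audio total: 512 + 96 = 608 kbps = 0.608 Mbps.
Total bitrate: 121.31 + 0.608 = 121.918 Mbps.
Stream data: 121.918 Mbps × 5400 s = 658357.2 Mb.
With 2% container overhead: ×1.02.
671,524 Mb ÷ 8 = 83,941 MB → 83.94 GB.

83.9 GB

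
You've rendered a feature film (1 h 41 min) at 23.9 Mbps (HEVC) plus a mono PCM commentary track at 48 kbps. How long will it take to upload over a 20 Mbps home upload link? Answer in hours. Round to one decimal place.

1 h 41 min = 101 min = 6060 s
Audio: 48 kbps = 0.048 Mbps.
Total bitrate: 23.948 Mbps.
File: 23.948 Mbps × 6060 s = 145124.9 Mb.
At 20 Mbps: 145124.9 / 20 = 7256.2 s ≈ 2.02 hours.

2.0 hours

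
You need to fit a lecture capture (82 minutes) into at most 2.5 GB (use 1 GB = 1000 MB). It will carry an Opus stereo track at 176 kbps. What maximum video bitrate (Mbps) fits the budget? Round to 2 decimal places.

Budget: 2.5 GB = 20000.0 Mb.
82 min = 4920 s
Total bitrate budget: 20000.0 Mb / 4920 s = 4.065 Mbps.
Audio: 176 kbps = 0.176 Mbps.
Video: 4.065 − 0.176 = 3.889 Mbps.

3.89 Mbps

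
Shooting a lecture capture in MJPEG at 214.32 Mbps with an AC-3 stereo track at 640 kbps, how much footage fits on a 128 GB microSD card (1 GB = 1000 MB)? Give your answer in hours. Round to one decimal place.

1.3 hours

Audio: 640 kbps = 0.640 Mbps.
Total bitrate: 214.32 + 0.640 = 214.960 Mbps.
Capacity: 128 GB = 1,024,000 Mb.
Recording time: 1,024,000 / 214.960 = 4,764 s ≈ 1.32 hours.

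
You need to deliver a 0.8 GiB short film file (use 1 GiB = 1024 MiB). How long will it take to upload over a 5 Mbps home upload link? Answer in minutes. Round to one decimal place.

22.9 minutes

File: 0.8 GiB = 6871.9 Mb.
At 5 Mbps: 6871.9 / 5 = 1374.4 s ≈ 22.9 minutes.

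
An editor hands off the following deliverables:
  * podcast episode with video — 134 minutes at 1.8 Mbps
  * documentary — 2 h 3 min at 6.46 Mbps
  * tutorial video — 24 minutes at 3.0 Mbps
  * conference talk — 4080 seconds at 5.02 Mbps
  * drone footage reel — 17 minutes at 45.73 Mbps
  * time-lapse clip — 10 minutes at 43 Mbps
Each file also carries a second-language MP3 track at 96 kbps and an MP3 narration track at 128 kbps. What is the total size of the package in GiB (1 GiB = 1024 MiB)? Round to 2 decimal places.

Audio total: 96 + 128 = 224 kbps = 0.224 Mbps.
podcast episode with video: 2.024 Mbps × 8040 s = 16273.0 Mb
documentary: 6.684 Mbps × 7380 s = 49327.9 Mb
tutorial video: 3.224 Mbps × 1440 s = 4642.6 Mb
conference talk: 5.244 Mbps × 4080 s = 21395.5 Mb
drone footage reel: 45.954 Mbps × 1020 s = 46873.1 Mb
time-lapse clip: 43.224 Mbps × 600 s = 25934.4 Mb
Total: 164446.4 Mb = 20555.8 MB.
= 19.14 GiB.

19.14 GiB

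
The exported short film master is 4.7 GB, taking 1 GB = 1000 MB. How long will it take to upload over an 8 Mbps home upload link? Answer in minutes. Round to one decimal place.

File: 4.7 GB = 37600.0 Mb.
At 8 Mbps: 37600.0 / 8 = 4700.0 s ≈ 78.3 minutes.

78.3 minutes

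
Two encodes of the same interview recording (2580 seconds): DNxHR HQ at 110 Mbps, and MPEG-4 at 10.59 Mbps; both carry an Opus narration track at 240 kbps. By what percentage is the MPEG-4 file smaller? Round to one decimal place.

90.2%

Audio: 240 kbps = 0.240 Mbps.
DNxHR HQ: 110.240 Mbps × 2580 s = 284419.2 Mb = 33.111 GiB.
MPEG-4: 10.830 Mbps × 2580 s = 27941.4 Mb = 3.253 GiB.
Reduction: (1 − 3.253/33.111) × 100 = 90.18%.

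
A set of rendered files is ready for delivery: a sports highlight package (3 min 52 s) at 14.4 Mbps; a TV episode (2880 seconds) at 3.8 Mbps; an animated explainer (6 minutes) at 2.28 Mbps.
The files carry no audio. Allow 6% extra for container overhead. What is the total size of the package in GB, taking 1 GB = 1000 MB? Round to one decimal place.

sports highlight package: 14.400 Mbps × 232 s × 1.06 = 3541.2 Mb
TV episode: 3.800 Mbps × 2880 s × 1.06 = 11600.6 Mb
animated explainer: 2.280 Mbps × 360 s × 1.06 = 870.0 Mb
Total: 16011.9 Mb = 2001.5 MB.
= 2.001 GB.

2.0 GB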